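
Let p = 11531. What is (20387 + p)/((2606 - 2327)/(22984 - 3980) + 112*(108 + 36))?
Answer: 606569672/306496791 ≈ 1.9790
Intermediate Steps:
(20387 + p)/((2606 - 2327)/(22984 - 3980) + 112*(108 + 36)) = (20387 + 11531)/((2606 - 2327)/(22984 - 3980) + 112*(108 + 36)) = 31918/(279/19004 + 112*144) = 31918/(279*(1/19004) + 16128) = 31918/(279/19004 + 16128) = 31918/(306496791/19004) = 31918*(19004/306496791) = 606569672/306496791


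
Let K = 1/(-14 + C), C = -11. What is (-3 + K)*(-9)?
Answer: 684/25 ≈ 27.360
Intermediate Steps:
K = -1/25 (K = 1/(-14 - 11) = 1/(-25) = -1/25 ≈ -0.040000)
(-3 + K)*(-9) = (-3 - 1/25)*(-9) = -76/25*(-9) = 684/25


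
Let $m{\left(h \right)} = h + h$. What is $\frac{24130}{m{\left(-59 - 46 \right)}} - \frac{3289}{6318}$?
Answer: $- \frac{392677}{3402} \approx -115.43$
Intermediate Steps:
$m{\left(h \right)} = 2 h$
$\frac{24130}{m{\left(-59 - 46 \right)}} - \frac{3289}{6318} = \frac{24130}{2 \left(-59 - 46\right)} - \frac{3289}{6318} = \frac{24130}{2 \left(-105\right)} - \frac{253}{486} = \frac{24130}{-210} - \frac{253}{486} = 24130 \left(- \frac{1}{210}\right) - \frac{253}{486} = - \frac{2413}{21} - \frac{253}{486} = - \frac{392677}{3402}$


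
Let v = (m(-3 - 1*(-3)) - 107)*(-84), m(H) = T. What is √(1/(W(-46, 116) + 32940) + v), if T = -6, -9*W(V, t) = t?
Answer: √208396306182102/148172 ≈ 97.427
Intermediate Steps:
W(V, t) = -t/9
m(H) = -6
v = 9492 (v = (-6 - 107)*(-84) = -113*(-84) = 9492)
√(1/(W(-46, 116) + 32940) + v) = √(1/(-⅑*116 + 32940) + 9492) = √(1/(-116/9 + 32940) + 9492) = √(1/(296344/9) + 9492) = √(9/296344 + 9492) = √(2812897257/296344) = √208396306182102/148172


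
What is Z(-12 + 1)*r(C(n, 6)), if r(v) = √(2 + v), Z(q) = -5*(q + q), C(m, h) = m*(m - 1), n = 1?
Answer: 110*√2 ≈ 155.56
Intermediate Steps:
C(m, h) = m*(-1 + m)
Z(q) = -10*q
Z(-12 + 1)*r(C(n, 6)) = (-10*(-12 + 1))*√(2 + 1*(-1 + 1)) = (-10*(-11))*√(2 + 1*0) = 110*√(2 + 0) = 110*√2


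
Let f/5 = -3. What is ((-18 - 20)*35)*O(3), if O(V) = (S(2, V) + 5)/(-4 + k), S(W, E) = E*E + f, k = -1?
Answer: -266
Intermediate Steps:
f = -15 (f = 5*(-3) = -15)
S(W, E) = -15 + E² (S(W, E) = E*E - 15 = E² - 15 = -15 + E²)
O(V) = 2 - V²/5 (O(V) = ((-15 + V²) + 5)/(-4 - 1) = (-10 + V²)/(-5) = (-10 + V²)*(-⅕) = 2 - V²/5)
((-18 - 20)*35)*O(3) = ((-18 - 20)*35)*(2 - ⅕*3²) = (-38*35)*(2 - ⅕*9) = -1330*(2 - 9/5) = -1330*⅕ = -266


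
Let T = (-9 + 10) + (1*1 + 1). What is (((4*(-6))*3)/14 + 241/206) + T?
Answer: -1403/1442 ≈ -0.97295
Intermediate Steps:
T = 3 (T = 1 + (1 + 1) = 1 + 2 = 3)
(((4*(-6))*3)/14 + 241/206) + T = (((4*(-6))*3)/14 + 241/206) + 3 = (-24*3*(1/14) + 241*(1/206)) + 3 = (-72*1/14 + 241/206) + 3 = (-36/7 + 241/206) + 3 = -5729/1442 + 3 = -1403/1442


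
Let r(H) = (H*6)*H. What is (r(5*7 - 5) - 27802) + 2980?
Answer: -19422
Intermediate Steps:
r(H) = 6*H² (r(H) = (6*H)*H = 6*H²)
(r(5*7 - 5) - 27802) + 2980 = (6*(5*7 - 5)² - 27802) + 2980 = (6*(35 - 5)² - 27802) + 2980 = (6*30² - 27802) + 2980 = (6*900 - 27802) + 2980 = (5400 - 27802) + 2980 = -22402 + 2980 = -19422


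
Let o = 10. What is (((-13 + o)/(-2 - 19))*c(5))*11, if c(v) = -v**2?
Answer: -275/7 ≈ -39.286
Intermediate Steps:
(((-13 + o)/(-2 - 19))*c(5))*11 = (((-13 + 10)/(-2 - 19))*(-1*5**2))*11 = ((-3/(-21))*(-1*25))*11 = (-3*(-1/21)*(-25))*11 = ((1/7)*(-25))*11 = -25/7*11 = -275/7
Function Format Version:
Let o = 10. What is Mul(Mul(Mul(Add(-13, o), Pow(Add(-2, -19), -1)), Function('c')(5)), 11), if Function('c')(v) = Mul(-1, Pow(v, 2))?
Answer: Rational(-275, 7) ≈ -39.286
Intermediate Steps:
Mul(Mul(Mul(Add(-13, o), Pow(Add(-2, -19), -1)), Function('c')(5)), 11) = Mul(Mul(Mul(Add(-13, 10), Pow(Add(-2, -19), -1)), Mul(-1, Pow(5, 2))), 11) = Mul(Mul(Mul(-3, Pow(-21, -1)), Mul(-1, 25)), 11) = Mul(Mul(Mul(-3, Rational(-1, 21)), -25), 11) = Mul(Mul(Rational(1, 7), -25), 11) = Mul(Rational(-25, 7), 11) = Rational(-275, 7)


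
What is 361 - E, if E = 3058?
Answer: -2697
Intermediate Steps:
361 - E = 361 - 1*3058 = 361 - 3058 = -2697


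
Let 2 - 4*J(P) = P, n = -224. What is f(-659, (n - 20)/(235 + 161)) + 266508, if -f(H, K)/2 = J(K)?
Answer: 52768325/198 ≈ 2.6651e+5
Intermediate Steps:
J(P) = ½ - P/4
f(H, K) = -1 + K/2 (f(H, K) = -2*(½ - K/4) = -1 + K/2)
f(-659, (n - 20)/(235 + 161)) + 266508 = (-1 + ((-224 - 20)/(235 + 161))/2) + 266508 = (-1 + (-244/396)/2) + 266508 = (-1 + (-244*1/396)/2) + 266508 = (-1 + (½)*(-61/99)) + 266508 = (-1 - 61/198) + 266508 = -259/198 + 266508 = 52768325/198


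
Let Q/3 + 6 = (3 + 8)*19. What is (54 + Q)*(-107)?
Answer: -70941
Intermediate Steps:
Q = 609 (Q = -18 + 3*((3 + 8)*19) = -18 + 3*(11*19) = -18 + 3*209 = -18 + 627 = 609)
(54 + Q)*(-107) = (54 + 609)*(-107) = 663*(-107) = -70941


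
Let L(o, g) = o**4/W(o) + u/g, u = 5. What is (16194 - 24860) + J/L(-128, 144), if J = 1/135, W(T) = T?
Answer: -39255664891186/4529848245 ≈ -8666.0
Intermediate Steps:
L(o, g) = o**3 + 5/g (L(o, g) = o**4/o + 5/g = o**3 + 5/g)
J = 1/135 ≈ 0.0074074
(16194 - 24860) + J/L(-128, 144) = (16194 - 24860) + 1/(135*((-128)**3 + 5/144)) = -8666 + 1/(135*(-2097152 + 5*(1/144))) = -8666 + 1/(135*(-2097152 + 5/144)) = -8666 + 1/(135*(-301989883/144)) = -8666 + (1/135)*(-144/301989883) = -8666 - 16/4529848245 = -39255664891186/4529848245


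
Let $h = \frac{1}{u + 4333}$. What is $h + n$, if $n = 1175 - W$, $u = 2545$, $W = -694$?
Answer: $\frac{12854983}{6878} \approx 1869.0$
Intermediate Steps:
$n = 1869$ ($n = 1175 - -694 = 1175 + 694 = 1869$)
$h = \frac{1}{6878}$ ($h = \frac{1}{2545 + 4333} = \frac{1}{6878} \approx 0.00014539$)
$h + n = \frac{1}{6878} + 1869 = \frac{12854983}{6878}$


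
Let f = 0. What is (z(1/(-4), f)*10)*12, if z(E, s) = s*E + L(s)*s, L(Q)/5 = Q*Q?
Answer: 0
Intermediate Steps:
L(Q) = 5*Q² (L(Q) = 5*(Q*Q) = 5*Q²)
z(E, s) = 5*s³ + E*s (z(E, s) = s*E + (5*s²)*s = E*s + 5*s³ = 5*s³ + E*s)
(z(1/(-4), f)*10)*12 = ((0*(1/(-4) + 5*0²))*10)*12 = ((0*(-¼ + 5*0))*10)*12 = ((0*(-¼ + 0))*10)*12 = ((0*(-¼))*10)*12 = (0*10)*12 = 0*12 = 0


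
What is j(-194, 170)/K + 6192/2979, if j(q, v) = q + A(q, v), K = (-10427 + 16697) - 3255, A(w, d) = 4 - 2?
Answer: 670256/332655 ≈ 2.0149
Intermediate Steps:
A(w, d) = 2
K = 3015 (K = 6270 - 3255 = 3015)
j(q, v) = 2 + q (j(q, v) = q + 2 = 2 + q)
j(-194, 170)/K + 6192/2979 = (2 - 194)/3015 + 6192/2979 = -192*1/3015 + 6192*(1/2979) = -64/1005 + 688/331 = 670256/332655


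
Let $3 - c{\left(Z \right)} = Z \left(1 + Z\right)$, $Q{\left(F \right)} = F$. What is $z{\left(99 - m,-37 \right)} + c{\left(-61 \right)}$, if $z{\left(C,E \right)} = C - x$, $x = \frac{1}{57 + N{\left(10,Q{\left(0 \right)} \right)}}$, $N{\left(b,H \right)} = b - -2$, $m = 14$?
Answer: $- \frac{246469}{69} \approx -3572.0$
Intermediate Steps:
$N{\left(b,H \right)} = 2 + b$ ($N{\left(b,H \right)} = b + 2 = 2 + b$)
$x = \frac{1}{69}$ ($x = \frac{1}{57 + \left(2 + 10\right)} = \frac{1}{57 + 12} = \frac{1}{69} \approx 0.014493$)
$z{\left(C,E \right)} = - \frac{1}{69} + C$ ($z{\left(C,E \right)} = C - \frac{1}{69} = - \frac{1}{69} + C$)
$c{\left(Z \right)} = 3 - Z \left(1 + Z\right)$
$z{\left(99 - m,-37 \right)} + c{\left(-61 \right)} = \left(- \frac{1}{69} + \left(99 - 14\right)\right) - 3657 = \left(- \frac{1}{69} + \left(99 - 14\right)\right) + \left(3 + 61 - 3721\right) = \left(- \frac{1}{69} + 85\right) + \left(3 + 61 - 3721\right) = \frac{5864}{69} - 3657 = - \frac{246469}{69}$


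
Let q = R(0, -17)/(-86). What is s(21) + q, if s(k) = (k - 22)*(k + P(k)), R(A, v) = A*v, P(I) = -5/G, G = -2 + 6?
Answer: -79/4 ≈ -19.750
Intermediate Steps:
G = 4
P(I) = -5/4
s(k) = (-22 + k)*(-5/4 + k) (s(k) = (k - 22)*(k - 5/4) = (-22 + k)*(-5/4 + k))
q = 0 (q = (0*(-17))/(-86) = 0*(-1/86) = 0)
s(21) + q = (55/2 + 21**2 - 93/4*21) + 0 = (55/2 + 441 - 1953/4) + 0 = -79/4 + 0 = -79/4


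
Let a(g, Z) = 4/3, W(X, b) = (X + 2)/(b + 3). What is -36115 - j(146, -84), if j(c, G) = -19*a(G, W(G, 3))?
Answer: -108269/3 ≈ -36090.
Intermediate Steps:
W(X, b) = (2 + X)/(3 + b)
a(g, Z) = 4/3 (a(g, Z) = 4*(⅓) = 4/3)
j(c, G) = -76/3 (j(c, G) = -19*4/3 = -76/3)
-36115 - j(146, -84) = -36115 - 1*(-76/3) = -36115 + 76/3 = -108269/3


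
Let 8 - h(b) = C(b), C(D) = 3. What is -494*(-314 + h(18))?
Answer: 152646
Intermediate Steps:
h(b) = 5 (h(b) = 8 - 1*3 = 8 - 3 = 5)
-494*(-314 + h(18)) = -494*(-314 + 5) = -494*(-309) = 152646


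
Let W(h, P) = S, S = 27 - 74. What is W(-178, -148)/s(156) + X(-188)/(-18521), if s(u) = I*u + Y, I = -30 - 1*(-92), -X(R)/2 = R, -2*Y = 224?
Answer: -4465047/177060760 ≈ -0.025218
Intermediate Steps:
Y = -112 (Y = -1/2*224 = -112)
X(R) = -2*R
I = 62 (I = -30 + 92 = 62)
S = -47
W(h, P) = -47
s(u) = -112 + 62*u (s(u) = 62*u - 112 = -112 + 62*u)
W(-178, -148)/s(156) + X(-188)/(-18521) = -47/(-112 + 62*156) - 2*(-188)/(-18521) = -47/(-112 + 9672) + 376*(-1/18521) = -47/9560 - 376/18521 = -4465047/177060760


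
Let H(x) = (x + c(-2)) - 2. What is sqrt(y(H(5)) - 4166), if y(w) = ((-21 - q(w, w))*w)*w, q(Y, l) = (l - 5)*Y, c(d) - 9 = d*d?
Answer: I*sqrt(54598) ≈ 233.66*I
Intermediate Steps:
c(d) = 9 + d**2 (c(d) = 9 + d*d = 9 + d**2)
q(Y, l) = Y*(-5 + l) (q(Y, l) = (-5 + l)*Y = Y*(-5 + l))
H(x) = 11 + x (H(x) = (x + (9 + (-2)**2)) - 2 = (x + (9 + 4)) - 2 = (x + 13) - 2 = (13 + x) - 2 = 11 + x)
y(w) = w**2*(-21 - w*(-5 + w)) (y(w) = ((-21 - w*(-5 + w))*w)*w = (w*(-21 - w*(-5 + w)))*w = w**2*(-21 - w*(-5 + w)))
sqrt(y(H(5)) - 4166) = sqrt((11 + 5)**2*(-21 - (11 + 5)*(-5 + (11 + 5))) - 4166) = sqrt(16**2*(-21 - 1*16*(-5 + 16)) - 4166) = sqrt(256*(-21 - 1*16*11) - 4166) = sqrt(256*(-21 - 176) - 4166) = sqrt(256*(-197) - 4166) = sqrt(-50432 - 4166) = sqrt(-54598) = I*sqrt(54598)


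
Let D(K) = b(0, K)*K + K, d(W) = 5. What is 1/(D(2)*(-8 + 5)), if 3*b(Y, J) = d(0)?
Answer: -1/16 ≈ -0.062500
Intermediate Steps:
b(Y, J) = 5/3 (b(Y, J) = (⅓)*5 = 5/3)
D(K) = 8*K/3 (D(K) = 5*K/3 + K = 8*K/3)
1/(D(2)*(-8 + 5)) = 1/(((8/3)*2)*(-8 + 5)) = 1/((16/3)*(-3)) = 1/(-16) = -1/16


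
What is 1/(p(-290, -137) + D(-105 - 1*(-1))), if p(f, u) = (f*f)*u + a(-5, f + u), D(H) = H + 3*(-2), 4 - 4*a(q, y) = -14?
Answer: -2/23043611 ≈ -8.6792e-8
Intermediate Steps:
a(q, y) = 9/2 (a(q, y) = 1 - ¼*(-14) = 1 + 7/2 = 9/2)
D(H) = -6 + H (D(H) = H - 6 = -6 + H)
p(f, u) = 9/2 + u*f² (p(f, u) = (f*f)*u + 9/2 = f²*u + 9/2 = u*f² + 9/2 = 9/2 + u*f²)
1/(p(-290, -137) + D(-105 - 1*(-1))) = 1/((9/2 - 137*(-290)²) + (-6 + (-105 - 1*(-1)))) = 1/((9/2 - 137*84100) + (-6 + (-105 + 1))) = 1/((9/2 - 11521700) + (-6 - 104)) = 1/(-23043391/2 - 110) = 1/(-23043611/2) = -2/23043611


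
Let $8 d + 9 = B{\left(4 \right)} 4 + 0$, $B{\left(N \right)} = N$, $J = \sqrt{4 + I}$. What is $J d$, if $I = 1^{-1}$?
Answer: $\frac{7 \sqrt{5}}{8} \approx 1.9566$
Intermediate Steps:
$I = 1$
$J = \sqrt{5}$ ($J = \sqrt{4 + 1} = \sqrt{5} \approx 2.2361$)
$d = \frac{7}{8}$ ($d = - \frac{9}{8} + \frac{4 \cdot 4 + 0}{8} = - \frac{9}{8} + \frac{16 + 0}{8} = - \frac{9}{8} + \frac{1}{8} \cdot 16 = - \frac{9}{8} + 2 = \frac{7}{8} \approx 0.875$)
$J d = \sqrt{5} \cdot \frac{7}{8} = \frac{7 \sqrt{5}}{8}$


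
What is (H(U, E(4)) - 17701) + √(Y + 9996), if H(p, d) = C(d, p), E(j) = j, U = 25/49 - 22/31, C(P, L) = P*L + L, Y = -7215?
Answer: -26889334/1519 + 3*√309 ≈ -17649.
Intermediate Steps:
C(P, L) = L + L*P (C(P, L) = L*P + L = L + L*P)
U = -303/1519 (U = 25*(1/49) - 22*1/31 = 25/49 - 22/31 = -303/1519 ≈ -0.19947)
H(p, d) = p*(1 + d)
(H(U, E(4)) - 17701) + √(Y + 9996) = (-303*(1 + 4)/1519 - 17701) + √(-7215 + 9996) = (-303/1519*5 - 17701) + √2781 = (-1515/1519 - 17701) + 3*√309 = -26889334/1519 + 3*√309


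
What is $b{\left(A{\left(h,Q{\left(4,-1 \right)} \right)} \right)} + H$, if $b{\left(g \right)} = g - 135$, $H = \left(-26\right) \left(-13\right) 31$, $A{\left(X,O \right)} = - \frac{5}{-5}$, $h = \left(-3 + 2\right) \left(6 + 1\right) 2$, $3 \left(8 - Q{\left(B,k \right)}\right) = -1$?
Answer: $10344$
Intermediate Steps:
$Q{\left(B,k \right)} = \frac{25}{3}$ ($Q{\left(B,k \right)} = 8 - - \frac{1}{3} = 8 + \frac{1}{3} = \frac{25}{3}$)
$h = -14$ ($h = \left(-1\right) 7 \cdot 2 = \left(-7\right) 2 = -14$)
$A{\left(X,O \right)} = 1$ ($A{\left(X,O \right)} = \left(-5\right) \left(- \frac{1}{5}\right) = 1$)
$H = 10478$ ($H = 338 \cdot 31 = 10478$)
$b{\left(g \right)} = -135 + g$
$b{\left(A{\left(h,Q{\left(4,-1 \right)} \right)} \right)} + H = \left(-135 + 1\right) + 10478 = -134 + 10478 = 10344$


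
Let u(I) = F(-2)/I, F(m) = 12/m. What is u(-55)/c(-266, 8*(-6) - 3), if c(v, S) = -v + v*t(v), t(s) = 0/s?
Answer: 3/7315 ≈ 0.00041012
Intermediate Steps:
t(s) = 0
c(v, S) = -v (c(v, S) = -v + v*0 = -v + 0 = -v)
u(I) = -6/I (u(I) = (12/(-2))/I = (12*(-½))/I = -6/I)
u(-55)/c(-266, 8*(-6) - 3) = (-6/(-55))/((-1*(-266))) = -6*(-1/55)/266 = (6/55)*(1/266) = 3/7315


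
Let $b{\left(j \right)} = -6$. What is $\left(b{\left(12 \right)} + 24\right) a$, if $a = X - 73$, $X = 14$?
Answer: $-1062$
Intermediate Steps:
$a = -59$ ($a = 14 - 73 = -59$)
$\left(b{\left(12 \right)} + 24\right) a = \left(-6 + 24\right) \left(-59\right) = 18 \left(-59\right) = -1062$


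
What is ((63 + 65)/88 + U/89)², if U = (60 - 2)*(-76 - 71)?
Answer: 8530739044/958441 ≈ 8900.6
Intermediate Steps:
U = -8526 (U = 58*(-147) = -8526)
((63 + 65)/88 + U/89)² = ((63 + 65)/88 - 8526/89)² = (128*(1/88) - 8526*1/89)² = (16/11 - 8526/89)² = (-92362/979)² = 8530739044/958441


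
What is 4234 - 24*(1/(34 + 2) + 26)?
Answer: 10828/3 ≈ 3609.3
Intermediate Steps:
4234 - 24*(1/(34 + 2) + 26) = 4234 - 24*(1/36 + 26) = 4234 - 24*937/36 = 4234 - 1*1874/3 = 4234 - 1874/3 = 10828/3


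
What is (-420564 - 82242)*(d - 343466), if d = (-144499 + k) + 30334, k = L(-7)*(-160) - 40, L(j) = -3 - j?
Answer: 230441520666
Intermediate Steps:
k = -680 (k = (-3 - 1*(-7))*(-160) - 40 = (-3 + 7)*(-160) - 40 = 4*(-160) - 40 = -640 - 40 = -680)
d = -114845 (d = (-144499 - 680) + 30334 = -145179 + 30334 = -114845)
(-420564 - 82242)*(d - 343466) = (-420564 - 82242)*(-114845 - 343466) = -502806*(-458311) = 230441520666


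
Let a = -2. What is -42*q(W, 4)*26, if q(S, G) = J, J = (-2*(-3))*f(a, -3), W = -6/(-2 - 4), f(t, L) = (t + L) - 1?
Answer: 39312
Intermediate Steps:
f(t, L) = -1 + L + t (f(t, L) = (L + t) - 1 = -1 + L + t)
W = 1 (W = -6/(-6) = -6*(-⅙) = 1)
J = -36 (J = (-2*(-3))*(-1 - 3 - 2) = 6*(-6) = -36)
q(S, G) = -36
-42*q(W, 4)*26 = -42*(-36)*26 = 1512*26 = 39312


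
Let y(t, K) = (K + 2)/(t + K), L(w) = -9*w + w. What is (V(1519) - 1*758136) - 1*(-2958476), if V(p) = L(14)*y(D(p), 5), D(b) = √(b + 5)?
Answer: 3298313580/1499 - 1568*√381/1499 ≈ 2.2003e+6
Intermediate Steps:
L(w) = -8*w
D(b) = √(5 + b)
y(t, K) = (2 + K)/(K + t)
V(p) = -784/(5 + √(5 + p)) (V(p) = (-8*14)*((2 + 5)/(5 + √(5 + p))) = -112*7/(5 + √(5 + p)) = -784/(5 + √(5 + p)))
(V(1519) - 1*758136) - 1*(-2958476) = (-784/(5 + √(5 + 1519)) - 1*758136) - 1*(-2958476) = (-784/(5 + √1524) - 758136) + 2958476 = (-784/(5 + 2*√381) - 758136) + 2958476 = (-758136 - 784/(5 + 2*√381)) + 2958476 = 2200340 - 784/(5 + 2*√381)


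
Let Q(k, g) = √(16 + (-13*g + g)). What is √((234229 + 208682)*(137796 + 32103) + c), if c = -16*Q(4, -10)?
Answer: √(75250135989 - 32*√34) ≈ 2.7432e+5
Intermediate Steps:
Q(k, g) = √(16 - 12*g)
c = -32*√34 (c = -32*√(4 - 3*(-10)) = -32*√(4 + 30) = -32*√34 ≈ -186.59)
√((234229 + 208682)*(137796 + 32103) + c) = √((234229 + 208682)*(137796 + 32103) - 32*√34) = √(442911*169899 - 32*√34) = √(75250135989 - 32*√34)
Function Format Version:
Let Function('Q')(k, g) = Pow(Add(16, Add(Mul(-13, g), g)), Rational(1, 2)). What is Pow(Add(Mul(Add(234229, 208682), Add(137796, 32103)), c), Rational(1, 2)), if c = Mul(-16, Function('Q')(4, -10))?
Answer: Pow(Add(75250135989, Mul(-32, Pow(34, Rational(1, 2)))), Rational(1, 2)) ≈ 2.7432e+5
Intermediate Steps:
Function('Q')(k, g) = Pow(Add(16, Mul(-12, g)), Rational(1, 2))
c = Mul(-32, Pow(34, Rational(1, 2))) (c = Mul(-16, Mul(2, Pow(Add(4, Mul(-3, -10)), Rational(1, 2)))) = Mul(-16, Mul(2, Pow(Add(4, 30), Rational(1, 2)))) = Mul(-16, Mul(2, Pow(34, Rational(1, 2)))) = Mul(-32, Pow(34, Rational(1, 2))) ≈ -186.59)
Pow(Add(Mul(Add(234229, 208682), Add(137796, 32103)), c), Rational(1, 2)) = Pow(Add(Mul(Add(234229, 208682), Add(137796, 32103)), Mul(-32, Pow(34, Rational(1, 2)))), Rational(1, 2)) = Pow(Add(Mul(442911, 169899), Mul(-32, Pow(34, Rational(1, 2)))), Rational(1, 2)) = Pow(Add(75250135989, Mul(-32, Pow(34, Rational(1, 2)))), Rational(1, 2))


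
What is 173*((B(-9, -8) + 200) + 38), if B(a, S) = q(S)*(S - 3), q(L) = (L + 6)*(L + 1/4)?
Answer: 23355/2 ≈ 11678.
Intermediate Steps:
q(L) = (6 + L)*(¼ + L) (q(L) = (6 + L)*(L + ¼) = (6 + L)*(¼ + L))
B(a, S) = (-3 + S)*(3/2 + S² + 25*S/4) (B(a, S) = (3/2 + S² + 25*S/4)*(S - 3) = (3/2 + S² + 25*S/4)*(-3 + S) = (-3 + S)*(3/2 + S² + 25*S/4))
173*((B(-9, -8) + 200) + 38) = 173*(((-3 - 8)*(6 + 4*(-8)² + 25*(-8))/4 + 200) + 38) = 173*(((¼)*(-11)*(6 + 4*64 - 200) + 200) + 38) = 173*(((¼)*(-11)*(6 + 256 - 200) + 200) + 38) = 173*(((¼)*(-11)*62 + 200) + 38) = 173*((-341/2 + 200) + 38) = 173*(59/2 + 38) = 173*(135/2) = 23355/2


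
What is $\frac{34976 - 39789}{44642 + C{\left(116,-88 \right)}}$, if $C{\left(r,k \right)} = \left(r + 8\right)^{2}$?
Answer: $- \frac{4813}{60018} \approx -0.080193$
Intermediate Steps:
$C{\left(r,k \right)} = \left(8 + r\right)^{2}$
$\frac{34976 - 39789}{44642 + C{\left(116,-88 \right)}} = \frac{34976 - 39789}{44642 + \left(8 + 116\right)^{2}} = - \frac{4813}{44642 + 124^{2}} = - \frac{4813}{44642 + 15376} = - \frac{4813}{60018}$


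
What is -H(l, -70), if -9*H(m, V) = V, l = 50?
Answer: -70/9 ≈ -7.7778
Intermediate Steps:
H(m, V) = -V/9
-H(l, -70) = -(-1)*(-70)/9 = -1*70/9 = -70/9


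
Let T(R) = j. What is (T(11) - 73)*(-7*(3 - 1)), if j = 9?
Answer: 896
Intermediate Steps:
T(R) = 9
(T(11) - 73)*(-7*(3 - 1)) = (9 - 73)*(-7*(3 - 1)) = -(-448)*2 = -64*(-14) = 896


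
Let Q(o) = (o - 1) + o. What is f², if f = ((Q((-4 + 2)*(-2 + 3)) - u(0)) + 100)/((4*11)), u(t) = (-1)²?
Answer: 2209/484 ≈ 4.5640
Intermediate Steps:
u(t) = 1
Q(o) = -1 + 2*o (Q(o) = (-1 + o) + o = -1 + 2*o)
f = 47/22 (f = (((-1 + 2*((-4 + 2)*(-2 + 3))) - 1*1) + 100)/((4*11)) = (((-1 + 2*(-2*1)) - 1) + 100)/44 = (((-1 + 2*(-2)) - 1) + 100)*(1/44) = (((-1 - 4) - 1) + 100)*(1/44) = ((-5 - 1) + 100)*(1/44) = (-6 + 100)*(1/44) = 94*(1/44) = 47/22 ≈ 2.1364)
f² = (47/22)² = 2209/484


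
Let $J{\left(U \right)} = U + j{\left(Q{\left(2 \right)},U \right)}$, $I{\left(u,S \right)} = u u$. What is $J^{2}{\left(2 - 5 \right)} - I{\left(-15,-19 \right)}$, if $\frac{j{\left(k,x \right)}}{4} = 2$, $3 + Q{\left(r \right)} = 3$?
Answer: $-200$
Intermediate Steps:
$Q{\left(r \right)} = 0$ ($Q{\left(r \right)} = -3 + 3 = 0$)
$I{\left(u,S \right)} = u^{2}$
$j{\left(k,x \right)} = 8$ ($j{\left(k,x \right)} = 4 \cdot 2 = 8$)
$J{\left(U \right)} = 8 + U$ ($J{\left(U \right)} = U + 8 = 8 + U$)
$J^{2}{\left(2 - 5 \right)} - I{\left(-15,-19 \right)} = \left(8 + \left(2 - 5\right)\right)^{2} - \left(-15\right)^{2} = \left(8 + \left(2 - 5\right)\right)^{2} - 225 = \left(8 - 3\right)^{2} - 225 = 5^{2} - 225 = 25 - 225 = -200$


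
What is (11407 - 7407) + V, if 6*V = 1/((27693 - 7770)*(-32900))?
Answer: 15731200799999/3932800200 ≈ 4000.0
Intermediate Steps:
V = -1/3932800200 (V = (1/((27693 - 7770)*(-32900)))/6 = (-1/32900/19923)/6 = ((1/19923)*(-1/32900))/6 = (⅙)*(-1/655466700) = -1/3932800200 ≈ -2.5427e-10)
(11407 - 7407) + V = (11407 - 7407) - 1/3932800200 = 4000 - 1/3932800200 = 15731200799999/3932800200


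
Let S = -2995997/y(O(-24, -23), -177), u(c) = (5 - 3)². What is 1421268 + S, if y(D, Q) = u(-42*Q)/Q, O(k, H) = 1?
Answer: 535976541/4 ≈ 1.3399e+8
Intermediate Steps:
u(c) = 4 (u(c) = 2² = 4)
y(D, Q) = 4/Q
S = 530291469/4 (S = -2995997/(4/(-177)) = -2995997/(4*(-1/177)) = -2995997/(-4/177) = -2995997*(-177/4) = 530291469/4 ≈ 1.3257e+8)
1421268 + S = 1421268 + 530291469/4 = 535976541/4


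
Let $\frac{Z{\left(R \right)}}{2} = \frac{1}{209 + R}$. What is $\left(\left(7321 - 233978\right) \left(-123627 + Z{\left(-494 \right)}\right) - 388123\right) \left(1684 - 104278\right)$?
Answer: $- \frac{273100216141999052}{95} \approx -2.8747 \cdot 10^{15}$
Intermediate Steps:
$Z{\left(R \right)} = \frac{2}{209 + R}$
$\left(\left(7321 - 233978\right) \left(-123627 + Z{\left(-494 \right)}\right) - 388123\right) \left(1684 - 104278\right) = \left(\left(7321 - 233978\right) \left(-123627 + \frac{2}{209 - 494}\right) - 388123\right) \left(1684 - 104278\right) = \left(- 226657 \left(-123627 + \frac{2}{-285}\right) - 388123\right) \left(-102594\right) = \left(- 226657 \left(-123627 + 2 \left(- \frac{1}{285}\right)\right) - 388123\right) \left(-102594\right) = \left(- 226657 \left(-123627 - \frac{2}{285}\right) - 388123\right) \left(-102594\right) = \left(\left(-226657\right) \left(- \frac{35233697}{285}\right) - 388123\right) \left(-102594\right) = \left(\frac{7985964060929}{285} - 388123\right) \left(-102594\right) = \frac{7985853445874}{285} \left(-102594\right) = - \frac{273100216141999052}{95}$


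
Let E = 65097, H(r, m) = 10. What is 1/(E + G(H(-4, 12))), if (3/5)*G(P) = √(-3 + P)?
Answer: 585873/38138574506 - 15*√7/38138574506 ≈ 1.5361e-5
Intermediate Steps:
G(P) = 5*√(-3 + P)/3
1/(E + G(H(-4, 12))) = 1/(65097 + 5*√(-3 + 10)/3) = 1/(65097 + 5*√7/3)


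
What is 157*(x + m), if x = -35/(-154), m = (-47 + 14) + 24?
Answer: -30301/22 ≈ -1377.3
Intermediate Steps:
m = -9 (m = -33 + 24 = -9)
x = 5/22 (x = -35*(-1/154) = 5/22 ≈ 0.22727)
157*(x + m) = 157*(5/22 - 9) = 157*(-193/22) = -30301/22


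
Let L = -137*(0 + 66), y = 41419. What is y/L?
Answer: -41419/9042 ≈ -4.5807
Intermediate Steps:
L = -9042 (L = -137*66 = -9042)
y/L = 41419/(-9042) = 41419*(-1/9042) = -41419/9042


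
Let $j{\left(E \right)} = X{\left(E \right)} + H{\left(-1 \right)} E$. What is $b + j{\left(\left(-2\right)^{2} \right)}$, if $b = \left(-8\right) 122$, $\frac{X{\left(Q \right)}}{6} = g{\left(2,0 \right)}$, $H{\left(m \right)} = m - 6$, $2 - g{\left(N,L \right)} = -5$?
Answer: $-962$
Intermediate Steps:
$g{\left(N,L \right)} = 7$ ($g{\left(N,L \right)} = 2 - -5 = 2 + 5 = 7$)
$H{\left(m \right)} = -6 + m$ ($H{\left(m \right)} = m - 6 = -6 + m$)
$X{\left(Q \right)} = 42$ ($X{\left(Q \right)} = 6 \cdot 7 = 42$)
$b = -976$
$j{\left(E \right)} = 42 - 7 E$ ($j{\left(E \right)} = 42 + \left(-6 - 1\right) E = 42 - 7 E$)
$b + j{\left(\left(-2\right)^{2} \right)} = -976 + \left(42 - 7 \left(-2\right)^{2}\right) = -976 + \left(42 - 28\right) = -976 + 14 = -962$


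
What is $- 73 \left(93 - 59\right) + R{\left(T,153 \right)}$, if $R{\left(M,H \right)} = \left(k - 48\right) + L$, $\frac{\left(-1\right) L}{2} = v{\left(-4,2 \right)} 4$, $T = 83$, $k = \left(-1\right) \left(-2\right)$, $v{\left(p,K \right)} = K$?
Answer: $-2544$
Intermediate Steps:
$k = 2$
$L = -16$ ($L = - 2 \cdot 2 \cdot 4 = \left(-2\right) 8 = -16$)
$R{\left(M,H \right)} = -62$ ($R{\left(M,H \right)} = \left(2 - 48\right) - 16 = -46 - 16 = -62$)
$- 73 \left(93 - 59\right) + R{\left(T,153 \right)} = - 73 \left(93 - 59\right) - 62 = \left(-73\right) 34 - 62 = -2482 - 62 = -2544$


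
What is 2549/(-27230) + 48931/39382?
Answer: 6285747/5471285 ≈ 1.1489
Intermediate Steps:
2549/(-27230) + 48931/39382 = 2549*(-1/27230) + 48931*(1/39382) = -2549/27230 + 48931/39382 = 6285747/5471285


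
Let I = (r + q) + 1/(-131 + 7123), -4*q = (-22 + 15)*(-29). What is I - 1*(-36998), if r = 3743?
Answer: 284506229/6992 ≈ 40690.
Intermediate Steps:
q = -203/4 (q = -(-22 + 15)*(-29)/4 = -(-7)*(-29)/4 = -¼*203 = -203/4 ≈ -50.750)
I = 25816213/6992 (I = (3743 - 203/4) + 1/(-131 + 7123) = 14769/4 + 1/6992 = 25816213/6992 ≈ 3692.3)
I - 1*(-36998) = 25816213/6992 - 1*(-36998) = 25816213/6992 + 36998 = 284506229/6992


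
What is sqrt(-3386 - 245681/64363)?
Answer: I*sqrt(14042642040037)/64363 ≈ 58.222*I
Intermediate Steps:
sqrt(-3386 - 245681/64363) = sqrt(-218178799/64363) = I*sqrt(14042642040037)/64363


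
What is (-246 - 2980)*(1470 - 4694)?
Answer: 10400624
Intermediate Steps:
(-246 - 2980)*(1470 - 4694) = -3226*(-3224) = 10400624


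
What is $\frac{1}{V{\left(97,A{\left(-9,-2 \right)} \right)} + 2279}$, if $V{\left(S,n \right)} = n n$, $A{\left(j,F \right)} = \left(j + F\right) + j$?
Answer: $\frac{1}{2679} \approx 0.00037327$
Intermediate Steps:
$A{\left(j,F \right)} = F + 2 j$ ($A{\left(j,F \right)} = \left(F + j\right) + j = F + 2 j$)
$V{\left(S,n \right)} = n^{2}$
$\frac{1}{V{\left(97,A{\left(-9,-2 \right)} \right)} + 2279} = \frac{1}{\left(-2 + 2 \left(-9\right)\right)^{2} + 2279} = \frac{1}{\left(-2 - 18\right)^{2} + 2279} = \frac{1}{\left(-20\right)^{2} + 2279} = \frac{1}{400 + 2279} = \frac{1}{2679}$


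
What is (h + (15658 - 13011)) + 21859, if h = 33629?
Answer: 58135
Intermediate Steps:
(h + (15658 - 13011)) + 21859 = (33629 + (15658 - 13011)) + 21859 = (33629 + 2647) + 21859 = 36276 + 21859 = 58135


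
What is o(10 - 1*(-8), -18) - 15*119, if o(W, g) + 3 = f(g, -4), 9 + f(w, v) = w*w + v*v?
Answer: -1457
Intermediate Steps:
f(w, v) = -9 + v² + w² (f(w, v) = -9 + (w*w + v*v) = -9 + (w² + v²) = -9 + (v² + w²) = -9 + v² + w²)
o(W, g) = 4 + g² (o(W, g) = -3 + (-9 + (-4)² + g²) = -3 + (-9 + 16 + g²) = -3 + (7 + g²) = 4 + g²)
o(10 - 1*(-8), -18) - 15*119 = (4 + (-18)²) - 15*119 = (4 + 324) - 1785 = 328 - 1785 = -1457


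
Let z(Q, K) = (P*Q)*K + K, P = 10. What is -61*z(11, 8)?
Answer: -54168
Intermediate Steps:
z(Q, K) = K + 10*K*Q (z(Q, K) = (10*Q)*K + K = 10*K*Q + K = K + 10*K*Q)
-61*z(11, 8) = -488*(1 + 10*11) = -488*(1 + 110) = -488*111 = -61*888 = -54168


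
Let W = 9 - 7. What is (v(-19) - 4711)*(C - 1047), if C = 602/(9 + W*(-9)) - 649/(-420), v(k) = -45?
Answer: 1666446517/315 ≈ 5.2903e+6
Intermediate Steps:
W = 2
C = -82333/1260 (C = 602/(9 + 2*(-9)) - 649/(-420) = 602/(9 - 18) - 649*(-1/420) = 602/(-9) + 649/420 = 602*(-1/9) + 649/420 = -602/9 + 649/420 = -82333/1260 ≈ -65.344)
(v(-19) - 4711)*(C - 1047) = (-45 - 4711)*(-82333/1260 - 1047) = -4756*(-1401553/1260) = 1666446517/315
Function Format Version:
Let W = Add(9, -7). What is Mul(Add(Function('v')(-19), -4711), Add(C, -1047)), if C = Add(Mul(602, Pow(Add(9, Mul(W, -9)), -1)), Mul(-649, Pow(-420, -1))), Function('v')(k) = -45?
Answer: Rational(1666446517, 315) ≈ 5.2903e+6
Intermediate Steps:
W = 2
C = Rational(-82333, 1260) (C = Add(Mul(602, Pow(Add(9, Mul(2, -9)), -1)), Mul(-649, Pow(-420, -1))) = Add(Mul(602, Pow(Add(9, -18), -1)), Mul(-649, Rational(-1, 420))) = Add(Mul(602, Pow(-9, -1)), Rational(649, 420)) = Add(Mul(602, Rational(-1, 9)), Rational(649, 420)) = Add(Rational(-602, 9), Rational(649, 420)) = Rational(-82333, 1260) ≈ -65.344)
Mul(Add(Function('v')(-19), -4711), Add(C, -1047)) = Mul(Add(-45, -4711), Add(Rational(-82333, 1260), -1047)) = Mul(-4756, Rational(-1401553, 1260)) = Rational(1666446517, 315)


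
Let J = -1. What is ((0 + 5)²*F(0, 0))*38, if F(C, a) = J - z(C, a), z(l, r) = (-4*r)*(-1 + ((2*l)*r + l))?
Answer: -950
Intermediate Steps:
z(l, r) = -4*r*(-1 + l + 2*l*r) (z(l, r) = (-4*r)*(-1 + (2*l*r + l)) = (-4*r)*(-1 + (l + 2*l*r)) = (-4*r)*(-1 + l + 2*l*r) = -4*r*(-1 + l + 2*l*r))
F(C, a) = -1 - 4*a*(1 - C - 2*C*a)
((0 + 5)²*F(0, 0))*38 = ((0 + 5)²*(-1 + 4*0*(-1 + 0 + 2*0*0)))*38 = (5²*(-1 + 4*0*(-1 + 0 + 0)))*38 = (25*(-1 + 4*0*(-1)))*38 = (25*(-1 + 0))*38 = (25*(-1))*38 = -25*38 = -950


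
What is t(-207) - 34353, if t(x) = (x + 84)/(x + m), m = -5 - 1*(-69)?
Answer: -4912356/143 ≈ -34352.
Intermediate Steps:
m = 64 (m = -5 + 69 = 64)
t(x) = (84 + x)/(64 + x) (t(x) = (x + 84)/(x + 64) = (84 + x)/(64 + x))
t(-207) - 34353 = (84 - 207)/(64 - 207) - 34353 = -123/(-143) - 34353 = -1/143*(-123) - 34353 = 123/143 - 34353 = -4912356/143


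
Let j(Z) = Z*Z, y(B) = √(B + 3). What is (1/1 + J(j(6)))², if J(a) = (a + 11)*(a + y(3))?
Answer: 2879503 + 159142*√6 ≈ 3.2693e+6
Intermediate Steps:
y(B) = √(3 + B)
j(Z) = Z²
J(a) = (11 + a)*(a + √6) (J(a) = (a + 11)*(a + √(3 + 3)) = (11 + a)*(a + √6))
(1/1 + J(j(6)))² = (1/1 + ((6²)² + 11*6² + 11*√6 + 6²*√6))² = (1 + (36² + 11*36 + 11*√6 + 36*√6))² = (1 + (1296 + 396 + 11*√6 + 36*√6))² = (1 + (1692 + 47*√6))² = (1693 + 47*√6)²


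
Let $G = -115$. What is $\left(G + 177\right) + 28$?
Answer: $90$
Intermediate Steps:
$\left(G + 177\right) + 28 = \left(-115 + 177\right) + 28 = 62 + 28 = 90$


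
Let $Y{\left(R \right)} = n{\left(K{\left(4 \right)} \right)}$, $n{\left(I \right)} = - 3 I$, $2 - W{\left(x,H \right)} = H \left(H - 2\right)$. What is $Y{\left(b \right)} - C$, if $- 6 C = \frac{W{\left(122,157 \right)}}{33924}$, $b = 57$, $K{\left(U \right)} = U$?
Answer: $- \frac{822287}{67848} \approx -12.12$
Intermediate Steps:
$W{\left(x,H \right)} = 2 - H \left(-2 + H\right)$ ($W{\left(x,H \right)} = 2 - H \left(H - 2\right) = 2 - H \left(-2 + H\right)$)
$Y{\left(R \right)} = -12$ ($Y{\left(R \right)} = \left(-3\right) 4 = -12$)
$C = \frac{8111}{67848}$ ($C = - \frac{\left(2 - 157^{2} + 2 \cdot 157\right) \frac{1}{33924}}{6} = - \frac{\left(2 - 24649 + 314\right) \frac{1}{33924}}{6} = - \frac{\left(-24333\right) \frac{1}{33924}}{6} = \left(- \frac{1}{6}\right) \left(- \frac{8111}{11308}\right) = \frac{8111}{67848} \approx 0.11955$)
$Y{\left(b \right)} - C = -12 - \frac{8111}{67848} = - \frac{822287}{67848}$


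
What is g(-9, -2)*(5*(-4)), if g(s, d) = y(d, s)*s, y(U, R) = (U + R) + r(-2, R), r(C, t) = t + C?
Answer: -3960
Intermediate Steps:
r(C, t) = C + t
y(U, R) = -2 + U + 2*R (y(U, R) = (U + R) + (-2 + R) = (R + U) + (-2 + R) = -2 + U + 2*R)
g(s, d) = s*(-2 + d + 2*s) (g(s, d) = (-2 + d + 2*s)*s = s*(-2 + d + 2*s))
g(-9, -2)*(5*(-4)) = (-9*(-2 - 2 + 2*(-9)))*(5*(-4)) = -9*(-2 - 2 - 18)*(-20) = -9*(-22)*(-20) = 198*(-20) = -3960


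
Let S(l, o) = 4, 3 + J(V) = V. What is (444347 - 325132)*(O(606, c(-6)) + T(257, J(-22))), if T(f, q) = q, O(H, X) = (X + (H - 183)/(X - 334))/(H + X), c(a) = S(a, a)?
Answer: -39989503443/13420 ≈ -2.9798e+6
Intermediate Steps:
J(V) = -3 + V
c(a) = 4
O(H, X) = (X + (-183 + H)/(-334 + X))/(H + X)
(444347 - 325132)*(O(606, c(-6)) + T(257, J(-22))) = (444347 - 325132)*((-183 + 606 + 4² - 334*4)/(4² - 334*606 - 334*4 + 606*4) + (-3 - 22)) = 119215*((-183 + 606 + 16 - 1336)/(16 - 202404 - 1336 + 2424) - 25) = 119215*(-897/(-201300) - 25) = 119215*(-1/201300*(-897) - 25) = 119215*(299/67100 - 25) = 119215*(-1677201/67100) = -39989503443/13420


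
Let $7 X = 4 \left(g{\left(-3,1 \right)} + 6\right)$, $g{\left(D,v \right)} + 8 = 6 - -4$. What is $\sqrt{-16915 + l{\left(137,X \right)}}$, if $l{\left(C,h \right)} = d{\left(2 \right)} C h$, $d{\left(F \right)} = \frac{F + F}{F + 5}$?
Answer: $\frac{i \sqrt{811299}}{7} \approx 128.67 i$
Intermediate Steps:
$d{\left(F \right)} = \frac{2 F}{5 + F}$
$g{\left(D,v \right)} = 2$ ($g{\left(D,v \right)} = -8 + \left(6 - -4\right) = -8 + \left(6 + 4\right) = -8 + 10 = 2$)
$X = \frac{32}{7}$ ($X = \frac{4 \left(2 + 6\right)}{7} = \frac{4 \cdot 8}{7} = \frac{1}{7} \cdot 32 = \frac{32}{7} \approx 4.5714$)
$l{\left(C,h \right)} = \frac{4 C h}{7}$ ($l{\left(C,h \right)} = 2 \cdot 2 \frac{1}{5 + 2} C h = 2 \cdot 2 \cdot \frac{1}{7} C h = \frac{4 C}{7} h = \frac{4 C h}{7}$)
$\sqrt{-16915 + l{\left(137,X \right)}} = \sqrt{-16915 + \frac{4}{7} \cdot 137 \cdot \frac{32}{7}} = \sqrt{-16915 + \frac{17536}{49}} = \sqrt{- \frac{811299}{49}} = \frac{i \sqrt{811299}}{7}$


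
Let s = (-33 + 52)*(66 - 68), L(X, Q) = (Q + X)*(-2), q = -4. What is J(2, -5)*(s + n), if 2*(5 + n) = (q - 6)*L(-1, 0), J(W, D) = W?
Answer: -106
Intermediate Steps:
L(X, Q) = -2*Q - 2*X
n = -15 (n = -5 + ((-4 - 6)*(-2*0 - 2*(-1)))/2 = -5 + (-10*(0 + 2))/2 = -5 + (-10*2)/2 = -5 + (½)*(-20) = -5 - 10 = -15)
s = -38 (s = 19*(-2) = -38)
J(2, -5)*(s + n) = 2*(-38 - 15) = 2*(-53) = -106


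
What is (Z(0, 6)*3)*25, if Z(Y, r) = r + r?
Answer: 900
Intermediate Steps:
Z(Y, r) = 2*r
(Z(0, 6)*3)*25 = ((2*6)*3)*25 = (12*3)*25 = 36*25 = 900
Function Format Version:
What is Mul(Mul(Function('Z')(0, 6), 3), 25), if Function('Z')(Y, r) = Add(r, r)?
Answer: 900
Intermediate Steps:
Function('Z')(Y, r) = Mul(2, r)
Mul(Mul(Function('Z')(0, 6), 3), 25) = Mul(Mul(Mul(2, 6), 3), 25) = Mul(Mul(12, 3), 25) = Mul(36, 25) = 900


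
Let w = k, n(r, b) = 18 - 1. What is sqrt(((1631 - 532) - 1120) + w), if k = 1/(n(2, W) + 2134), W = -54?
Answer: I*sqrt(10795630)/717 ≈ 4.5825*I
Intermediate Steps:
n(r, b) = 17
k = 1/2151 (k = 1/(17 + 2134) = 1/2151 ≈ 0.00046490)
w = 1/2151 ≈ 0.00046490
sqrt(((1631 - 532) - 1120) + w) = sqrt(((1631 - 532) - 1120) + 1/2151) = sqrt((1099 - 1120) + 1/2151) = sqrt(-21 + 1/2151) = sqrt(-45170/2151) = I*sqrt(10795630)/717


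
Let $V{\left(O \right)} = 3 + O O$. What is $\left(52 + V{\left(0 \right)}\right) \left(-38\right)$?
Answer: $-2090$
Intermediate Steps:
$V{\left(O \right)} = 3 + O^{2}$
$\left(52 + V{\left(0 \right)}\right) \left(-38\right) = \left(52 + \left(3 + 0^{2}\right)\right) \left(-38\right) = \left(52 + \left(3 + 0\right)\right) \left(-38\right) = \left(52 + 3\right) \left(-38\right) = 55 \left(-38\right) = -2090$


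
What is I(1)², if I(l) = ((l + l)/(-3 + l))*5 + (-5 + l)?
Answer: 81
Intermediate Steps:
I(l) = -5 + l + 10*l/(-3 + l) (I(l) = ((2*l)/(-3 + l))*5 + (-5 + l) = (2*l/(-3 + l))*5 + (-5 + l) = 10*l/(-3 + l) + (-5 + l) = -5 + l + 10*l/(-3 + l))
I(1)² = ((15 + 1² + 2*1)/(-3 + 1))² = ((15 + 1 + 2)/(-2))² = (-½*18)² = (-9)² = 81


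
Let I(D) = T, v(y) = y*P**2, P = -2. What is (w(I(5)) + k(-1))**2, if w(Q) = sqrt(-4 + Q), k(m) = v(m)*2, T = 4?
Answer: 64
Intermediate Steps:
v(y) = 4*y (v(y) = y*(-2)**2 = y*4 = 4*y)
I(D) = 4
k(m) = 8*m (k(m) = (4*m)*2 = 8*m)
(w(I(5)) + k(-1))**2 = (sqrt(-4 + 4) + 8*(-1))**2 = (sqrt(0) - 8)**2 = (0 - 8)**2 = (-8)**2 = 64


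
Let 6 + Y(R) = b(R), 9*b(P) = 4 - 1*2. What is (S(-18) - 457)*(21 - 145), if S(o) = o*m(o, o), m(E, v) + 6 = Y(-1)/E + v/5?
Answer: 1618076/45 ≈ 35957.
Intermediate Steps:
b(P) = 2/9 (b(P) = (4 - 1*2)/9 = (4 - 2)/9 = (⅑)*2 = 2/9)
Y(R) = -52/9 (Y(R) = -6 + 2/9 = -52/9)
m(E, v) = -6 - 52/(9*E) + v/5 (m(E, v) = -6 + (-52/(9*E) + v/5) = -6 - 52/(9*E) + v/5)
S(o) = o*(-6 - 52/(9*o) + o/5)
(S(-18) - 457)*(21 - 145) = ((-52/9 + (⅕)*(-18)*(-30 - 18)) - 457)*(21 - 145) = ((-52/9 + (⅕)*(-18)*(-48)) - 457)*(-124) = ((-52/9 + 864/5) - 457)*(-124) = (7516/45 - 457)*(-124) = -13049/45*(-124) = 1618076/45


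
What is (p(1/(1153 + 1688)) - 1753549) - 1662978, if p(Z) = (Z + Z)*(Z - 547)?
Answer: -27575752569139/8071281 ≈ -3.4165e+6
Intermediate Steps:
p(Z) = 2*Z*(-547 + Z) (p(Z) = (2*Z)*(-547 + Z) = 2*Z*(-547 + Z))
(p(1/(1153 + 1688)) - 1753549) - 1662978 = (2*(-547 + 1/(1153 + 1688))/(1153 + 1688) - 1753549) - 1662978 = (2*(-547 + 1/2841)/2841 - 1753549) - 1662978 = (2*(1/2841)*(-547 + 1/2841) - 1753549) - 1662978 = (2*(1/2841)*(-1554026/2841) - 1753549) - 1662978 = (-3108052/8071281 - 1753549) - 1662978 = -14153389834321/8071281 - 1662978 = -27575752569139/8071281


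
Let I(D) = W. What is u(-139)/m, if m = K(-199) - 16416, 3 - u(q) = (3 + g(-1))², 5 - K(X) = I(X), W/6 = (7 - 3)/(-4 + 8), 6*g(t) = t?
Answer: 181/591012 ≈ 0.00030625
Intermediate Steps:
g(t) = t/6
W = 6 (W = 6*((7 - 3)/(-4 + 8)) = 6*(4/4) = 6*(4*(¼)) = 6*1 = 6)
I(D) = 6
K(X) = -1 (K(X) = 5 - 1*6 = 5 - 6 = -1)
u(q) = -181/36 (u(q) = 3 - (3 + (⅙)*(-1))² = 3 - (3 - ⅙)² = 3 - (17/6)² = 3 - 1*289/36 = 3 - 289/36 = -181/36)
m = -16417 (m = -1 - 16416 = -16417)
u(-139)/m = -181/36/(-16417) = -181/36*(-1/16417) = 181/591012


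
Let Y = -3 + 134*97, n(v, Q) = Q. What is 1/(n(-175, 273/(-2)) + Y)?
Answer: 2/25717 ≈ 7.7770e-5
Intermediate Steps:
Y = 12995 (Y = -3 + 12998 = 12995)
1/(n(-175, 273/(-2)) + Y) = 1/(273/(-2) + 12995) = 1/(273*(-½) + 12995) = 1/(-273/2 + 12995) = 1/(25717/2) = 2/25717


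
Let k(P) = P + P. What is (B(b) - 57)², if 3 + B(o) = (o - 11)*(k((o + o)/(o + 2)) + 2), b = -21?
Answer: 25441936/361 ≈ 70476.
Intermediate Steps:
k(P) = 2*P
B(o) = -3 + (-11 + o)*(2 + 4*o/(2 + o)) (B(o) = -3 + (o - 11)*(2*((o + o)/(o + 2)) + 2) = -3 + (-11 + o)*(2*((2*o)/(2 + o)) + 2) = -3 + (-11 + o)*(2*(2*o/(2 + o)) + 2) = -3 + (-11 + o)*(4*o/(2 + o) + 2) = -3 + (-11 + o)*(2 + 4*o/(2 + o)))
(B(b) - 57)² = ((-50 - 65*(-21) + 6*(-21)²)/(2 - 21) - 57)² = ((-50 + 1365 + 6*441)/(-19) - 57)² = (-(-50 + 1365 + 2646)/19 - 57)² = (-1/19*3961 - 57)² = (-3961/19 - 57)² = (-5044/19)² = 25441936/361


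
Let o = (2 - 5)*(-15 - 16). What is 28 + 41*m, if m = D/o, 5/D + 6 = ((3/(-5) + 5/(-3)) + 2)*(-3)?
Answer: 66679/2418 ≈ 27.576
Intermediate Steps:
o = 93 (o = -3*(-31) = 93)
D = -25/26 (D = 5/(-6 + ((3/(-5) + 5/(-3)) + 2)*(-3)) = 5/(-6 + ((3*(-⅕) + 5*(-⅓)) + 2)*(-3)) = 5/(-6 + ((-⅗ - 5/3) + 2)*(-3)) = 5/(-6 + (-34/15 + 2)*(-3)) = 5/(-6 - 4/15*(-3)) = 5/(-6 + ⅘) = 5/(-26/5) = 5*(-5/26) = -25/26 ≈ -0.96154)
m = -25/2418 (m = -25/26/93 = -25/26*1/93 = -25/2418 ≈ -0.010339)
28 + 41*m = 28 + 41*(-25/2418) = 28 - 1025/2418 = 66679/2418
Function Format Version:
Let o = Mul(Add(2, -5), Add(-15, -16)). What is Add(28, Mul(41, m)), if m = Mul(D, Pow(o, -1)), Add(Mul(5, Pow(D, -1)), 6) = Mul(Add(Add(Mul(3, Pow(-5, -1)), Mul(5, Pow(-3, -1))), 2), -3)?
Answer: Rational(66679, 2418) ≈ 27.576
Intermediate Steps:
o = 93 (o = Mul(-3, -31) = 93)
D = Rational(-25, 26) (D = Mul(5, Pow(Add(-6, Mul(Add(Add(Mul(3, Pow(-5, -1)), Mul(5, Pow(-3, -1))), 2), -3)), -1)) = Mul(5, Pow(Add(-6, Mul(Add(Add(Mul(3, Rational(-1, 5)), Mul(5, Rational(-1, 3))), 2), -3)), -1)) = Mul(5, Pow(Add(-6, Mul(Add(Add(Rational(-3, 5), Rational(-5, 3)), 2), -3)), -1)) = Mul(5, Pow(Add(-6, Mul(Add(Rational(-34, 15), 2), -3)), -1)) = Mul(5, Pow(Add(-6, Mul(Rational(-4, 15), -3)), -1)) = Mul(5, Pow(Add(-6, Rational(4, 5)), -1)) = Mul(5, Pow(Rational(-26, 5), -1)) = Mul(5, Rational(-5, 26)) = Rational(-25, 26) ≈ -0.96154)
m = Rational(-25, 2418) (m = Mul(Rational(-25, 26), Pow(93, -1)) = Mul(Rational(-25, 26), Rational(1, 93)) = Rational(-25, 2418) ≈ -0.010339)
Add(28, Mul(41, m)) = Add(28, Mul(41, Rational(-25, 2418))) = Add(28, Rational(-1025, 2418)) = Rational(66679, 2418)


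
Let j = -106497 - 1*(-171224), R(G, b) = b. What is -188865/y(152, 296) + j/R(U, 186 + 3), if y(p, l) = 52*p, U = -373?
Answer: 475906723/1493856 ≈ 318.58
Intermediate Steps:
j = 64727 (j = -106497 + 171224 = 64727)
-188865/y(152, 296) + j/R(U, 186 + 3) = -188865/(52*152) + 64727/(186 + 3) = -188865/7904 + 64727/189 = 475906723/1493856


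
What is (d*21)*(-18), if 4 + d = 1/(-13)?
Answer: 20034/13 ≈ 1541.1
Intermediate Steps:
d = -53/13 (d = -4 + 1/(-13) = -4 - 1/13 = -53/13 ≈ -4.0769)
(d*21)*(-18) = -53/13*21*(-18) = -1113/13*(-18) = 20034/13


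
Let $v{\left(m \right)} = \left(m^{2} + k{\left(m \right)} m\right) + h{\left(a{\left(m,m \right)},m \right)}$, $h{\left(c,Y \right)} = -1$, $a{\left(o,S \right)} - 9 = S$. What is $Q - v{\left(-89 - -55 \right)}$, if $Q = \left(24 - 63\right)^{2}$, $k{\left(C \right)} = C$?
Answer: $-790$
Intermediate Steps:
$a{\left(o,S \right)} = 9 + S$
$Q = 1521$ ($Q = \left(-39\right)^{2} = 1521$)
$v{\left(m \right)} = -1 + 2 m^{2}$ ($v{\left(m \right)} = \left(m^{2} + m m\right) - 1 = \left(m^{2} + m^{2}\right) - 1 = 2 m^{2} - 1 = -1 + 2 m^{2}$)
$Q - v{\left(-89 - -55 \right)} = 1521 - \left(-1 + 2 \left(-89 - -55\right)^{2}\right) = 1521 - \left(-1 + 2 \left(-89 + 55\right)^{2}\right) = 1521 - \left(-1 + 2 \left(-34\right)^{2}\right) = 1521 - \left(-1 + 2 \cdot 1156\right) = 1521 - \left(-1 + 2312\right) = 1521 - 2311 = -790$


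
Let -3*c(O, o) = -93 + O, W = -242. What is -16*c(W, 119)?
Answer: -5360/3 ≈ -1786.7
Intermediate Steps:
c(O, o) = 31 - O/3 (c(O, o) = -(-93 + O)/3 = 31 - O/3)
-16*c(W, 119) = -16*(31 - ⅓*(-242)) = -16*(31 + 242/3) = -16*335/3 = -5360/3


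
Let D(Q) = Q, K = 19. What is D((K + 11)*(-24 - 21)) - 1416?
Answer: -2766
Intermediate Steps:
D((K + 11)*(-24 - 21)) - 1416 = (19 + 11)*(-24 - 21) - 1416 = 30*(-45) - 1416 = -1350 - 1416 = -2766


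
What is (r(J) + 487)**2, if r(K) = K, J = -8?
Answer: 229441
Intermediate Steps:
(r(J) + 487)**2 = (-8 + 487)**2 = 479**2 = 229441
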